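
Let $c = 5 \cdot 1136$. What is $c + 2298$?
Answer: $7978$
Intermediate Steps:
$c = 5680$
$c + 2298 = 5680 + 2298 = 7978$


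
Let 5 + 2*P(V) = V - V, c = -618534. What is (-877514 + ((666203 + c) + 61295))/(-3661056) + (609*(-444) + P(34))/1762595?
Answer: 182349168217/3226479500160 ≈ 0.056516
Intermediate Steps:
P(V) = -5/2 (P(V) = -5/2 + (V - V)/2 = -5/2 + (½)*0 = -5/2 + 0 = -5/2)
(-877514 + ((666203 + c) + 61295))/(-3661056) + (609*(-444) + P(34))/1762595 = (-877514 + ((666203 - 618534) + 61295))/(-3661056) + (609*(-444) - 5/2)/1762595 = (-877514 + (47669 + 61295))*(-1/3661056) + (-270396 - 5/2)*(1/1762595) = (-877514 + 108964)*(-1/3661056) - 540797/2*1/1762595 = -768550*(-1/3661056) - 540797/3525190 = 384275/1830528 - 540797/3525190 = 182349168217/3226479500160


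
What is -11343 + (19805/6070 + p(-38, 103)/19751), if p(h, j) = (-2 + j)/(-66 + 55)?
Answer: -2990910860715/263754854 ≈ -11340.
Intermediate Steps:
p(h, j) = 2/11 - j/11 (p(h, j) = (-2 + j)/(-11) = (-2 + j)*(-1/11) = 2/11 - j/11)
-11343 + (19805/6070 + p(-38, 103)/19751) = -11343 + (19805/6070 + (2/11 - 1/11*103)/19751) = -11343 + (19805*(1/6070) + (2/11 - 103/11)*(1/19751)) = -11343 + (3961/1214 - 101/11*1/19751) = -11343 + (3961/1214 - 101/217261) = -11343 + 860448207/263754854 = -2990910860715/263754854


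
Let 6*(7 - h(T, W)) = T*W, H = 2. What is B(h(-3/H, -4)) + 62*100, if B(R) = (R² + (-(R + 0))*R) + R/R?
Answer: 6201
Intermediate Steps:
h(T, W) = 7 - T*W/6
B(R) = 1 (B(R) = (R² + (-R)*R) + 1 = (R² - R²) + 1 = 0 + 1 = 1)
B(h(-3/H, -4)) + 62*100 = 1 + 62*100 = 1 + 6200 = 6201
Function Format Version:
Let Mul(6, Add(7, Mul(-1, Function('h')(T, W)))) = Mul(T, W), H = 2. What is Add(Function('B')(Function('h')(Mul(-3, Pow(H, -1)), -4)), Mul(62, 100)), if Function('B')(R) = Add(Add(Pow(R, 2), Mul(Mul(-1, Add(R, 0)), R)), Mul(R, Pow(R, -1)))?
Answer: 6201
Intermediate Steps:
Function('h')(T, W) = Add(7, Mul(Rational(-1, 6), T, W)) (Function('h')(T, W) = Add(7, Mul(Rational(-1, 6), Mul(T, W))) = Add(7, Mul(Rational(-1, 6), T, W)))
Function('B')(R) = 1 (Function('B')(R) = Add(Add(Pow(R, 2), Mul(Mul(-1, R), R)), 1) = Add(Add(Pow(R, 2), Mul(-1, Pow(R, 2))), 1) = Add(0, 1) = 1)
Add(Function('B')(Function('h')(Mul(-3, Pow(H, -1)), -4)), Mul(62, 100)) = Add(1, Mul(62, 100)) = Add(1, 6200) = 6201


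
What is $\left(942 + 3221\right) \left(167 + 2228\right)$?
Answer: $9970385$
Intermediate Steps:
$\left(942 + 3221\right) \left(167 + 2228\right) = 4163 \cdot 2395 = 9970385$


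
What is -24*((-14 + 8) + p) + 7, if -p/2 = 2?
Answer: 247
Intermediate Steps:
p = -4 (p = -2*2 = -4)
-24*((-14 + 8) + p) + 7 = -24*((-14 + 8) - 4) + 7 = -24*(-6 - 4) + 7 = -24*(-10) + 7 = 240 + 7 = 247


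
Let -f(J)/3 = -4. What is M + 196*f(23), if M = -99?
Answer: 2253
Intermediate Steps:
f(J) = 12 (f(J) = -3*(-4) = 12)
M + 196*f(23) = -99 + 196*12 = -99 + 2352 = 2253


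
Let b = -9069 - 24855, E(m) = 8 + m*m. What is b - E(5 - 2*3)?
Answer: -33933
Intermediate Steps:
E(m) = 8 + m²
b = -33924
b - E(5 - 2*3) = -33924 - (8 + (5 - 2*3)²) = -33924 - (8 + (5 - 6)²) = -33924 - (8 + (-1)²) = -33924 - (8 + 1) = -33924 - 1*9 = -33924 - 9 = -33933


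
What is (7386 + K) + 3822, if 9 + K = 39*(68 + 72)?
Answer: 16659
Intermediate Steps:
K = 5451 (K = -9 + 39*(68 + 72) = -9 + 39*140 = -9 + 5460 = 5451)
(7386 + K) + 3822 = (7386 + 5451) + 3822 = 12837 + 3822 = 16659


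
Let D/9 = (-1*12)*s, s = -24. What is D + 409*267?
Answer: 111795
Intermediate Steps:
D = 2592 (D = 9*(-1*12*(-24)) = 9*(-12*(-24)) = 9*288 = 2592)
D + 409*267 = 2592 + 409*267 = 2592 + 109203 = 111795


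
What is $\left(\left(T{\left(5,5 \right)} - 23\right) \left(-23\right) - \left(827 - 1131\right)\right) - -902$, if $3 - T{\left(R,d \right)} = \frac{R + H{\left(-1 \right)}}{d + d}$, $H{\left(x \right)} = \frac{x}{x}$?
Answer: $\frac{8399}{5} \approx 1679.8$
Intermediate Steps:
$H{\left(x \right)} = 1$
$T{\left(R,d \right)} = 3 - \frac{1 + R}{2 d}$ ($T{\left(R,d \right)} = 3 - \frac{R + 1}{d + d} = 3 - \frac{1 + R}{2 d}$)
$\left(\left(T{\left(5,5 \right)} - 23\right) \left(-23\right) - \left(827 - 1131\right)\right) - -902 = \left(\left(\frac{-1 - 5 + 6 \cdot 5}{2 \cdot 5} - 23\right) \left(-23\right) - \left(827 - 1131\right)\right) - -902 = \left(\left(\frac{1}{2} \cdot \frac{1}{5} \left(-1 - 5 + 30\right) - 23\right) \left(-23\right) - \left(827 - 1131\right)\right) + 902 = \left(\left(\frac{1}{2} \cdot \frac{1}{5} \cdot 24 - 23\right) \left(-23\right) - -304\right) + 902 = \left(\left(\frac{12}{5} - 23\right) \left(-23\right) + 304\right) + 902 = \left(\left(- \frac{103}{5}\right) \left(-23\right) + 304\right) + 902 = \left(\frac{2369}{5} + 304\right) + 902 = \frac{3889}{5} + 902 = \frac{8399}{5}$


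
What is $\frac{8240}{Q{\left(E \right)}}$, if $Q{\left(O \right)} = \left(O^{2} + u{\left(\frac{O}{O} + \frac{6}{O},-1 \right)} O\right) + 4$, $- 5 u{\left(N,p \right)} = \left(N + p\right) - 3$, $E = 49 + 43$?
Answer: $\frac{4120}{4261} \approx 0.96691$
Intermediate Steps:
$E = 92$
$u{\left(N,p \right)} = \frac{3}{5} - \frac{N}{5} - \frac{p}{5}$ ($u{\left(N,p \right)} = - \frac{\left(N + p\right) - 3}{5} = - \frac{-3 + N + p}{5} = \frac{3}{5} - \frac{N}{5} - \frac{p}{5}$)
$Q{\left(O \right)} = 4 + O^{2} + O \left(\frac{3}{5} - \frac{6}{5 O}\right)$ ($Q{\left(O \right)} = \left(O^{2} + \left(\frac{3}{5} - \frac{\frac{O}{O} + \frac{6}{O}}{5} - - \frac{1}{5}\right) O\right) + 4 = \left(O^{2} + \left(\frac{3}{5} - \frac{1 + \frac{6}{O}}{5} + \frac{1}{5}\right) O\right) + 4 = \left(O^{2} + \left(\frac{3}{5} - \left(\frac{1}{5} + \frac{6}{5 O}\right) + \frac{1}{5}\right) O\right) + 4 = \left(O^{2} + \left(\frac{3}{5} - \frac{6}{5 O}\right) O\right) + 4 = \left(O^{2} + O \left(\frac{3}{5} - \frac{6}{5 O}\right)\right) + 4 = 4 + O^{2} + O \left(\frac{3}{5} - \frac{6}{5 O}\right)$)
$\frac{8240}{Q{\left(E \right)}} = \frac{8240}{\frac{14}{5} + 92^{2} + \frac{3}{5} \cdot 92} = \frac{8240}{\frac{14}{5} + 8464 + \frac{276}{5}} = \frac{8240}{8522} = 8240 \cdot \frac{1}{8522} = \frac{4120}{4261}$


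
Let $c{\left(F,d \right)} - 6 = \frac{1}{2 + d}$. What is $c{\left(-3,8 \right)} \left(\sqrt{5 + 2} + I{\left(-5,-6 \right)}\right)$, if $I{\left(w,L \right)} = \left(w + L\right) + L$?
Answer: $- \frac{1037}{10} + \frac{61 \sqrt{7}}{10} \approx -87.561$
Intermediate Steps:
$I{\left(w,L \right)} = w + 2 L$ ($I{\left(w,L \right)} = \left(L + w\right) + L = w + 2 L$)
$c{\left(F,d \right)} = 6 + \frac{1}{2 + d}$
$c{\left(-3,8 \right)} \left(\sqrt{5 + 2} + I{\left(-5,-6 \right)}\right) = \frac{13 + 6 \cdot 8}{2 + 8} \left(\sqrt{5 + 2} + \left(-5 + 2 \left(-6\right)\right)\right) = \frac{13 + 48}{10} \left(\sqrt{7} - 17\right) = \frac{1}{10} \cdot 61 \left(\sqrt{7} - 17\right) = \frac{61 \left(-17 + \sqrt{7}\right)}{10} = - \frac{1037}{10} + \frac{61 \sqrt{7}}{10}$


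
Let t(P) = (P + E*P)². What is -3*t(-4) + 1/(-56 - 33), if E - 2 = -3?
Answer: -1/89 ≈ -0.011236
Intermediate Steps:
E = -1 (E = 2 - 3 = -1)
t(P) = 0 (t(P) = (P - P)² = 0² = 0)
-3*t(-4) + 1/(-56 - 33) = -3*0 + 1/(-56 - 33) = 0 + 1/(-89) = 0 - 1/89 = -1/89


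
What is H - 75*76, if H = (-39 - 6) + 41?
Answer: -5704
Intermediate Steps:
H = -4 (H = -45 + 41 = -4)
H - 75*76 = -4 - 75*76 = -4 - 5700 = -5704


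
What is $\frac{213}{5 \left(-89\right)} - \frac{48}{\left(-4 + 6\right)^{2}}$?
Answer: $- \frac{5553}{445} \approx -12.479$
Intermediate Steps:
$\frac{213}{5 \left(-89\right)} - \frac{48}{\left(-4 + 6\right)^{2}} = \frac{213}{-445} - \frac{48}{2^{2}} = 213 \left(- \frac{1}{445}\right) - \frac{48}{4} = - \frac{213}{445} - 12 = - \frac{5553}{445}$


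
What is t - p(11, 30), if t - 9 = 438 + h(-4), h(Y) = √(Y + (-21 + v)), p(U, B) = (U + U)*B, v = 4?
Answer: -213 + I*√21 ≈ -213.0 + 4.5826*I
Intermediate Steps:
p(U, B) = 2*B*U (p(U, B) = (2*U)*B = 2*B*U)
h(Y) = √(-17 + Y) (h(Y) = √(Y + (-21 + 4)) = √(Y - 17) = √(-17 + Y))
t = 447 + I*√21 (t = 9 + (438 + √(-17 - 4)) = 9 + (438 + √(-21)) = 9 + (438 + I*√21) = 447 + I*√21 ≈ 447.0 + 4.5826*I)
t - p(11, 30) = (447 + I*√21) - 2*30*11 = (447 + I*√21) - 1*660 = (447 + I*√21) - 660 = -213 + I*√21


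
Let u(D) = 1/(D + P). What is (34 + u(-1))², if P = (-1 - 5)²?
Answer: 1418481/1225 ≈ 1157.9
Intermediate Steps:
P = 36 (P = (-6)² = 36)
u(D) = 1/(36 + D) (u(D) = 1/(D + 36) = 1/(36 + D))
(34 + u(-1))² = (34 + 1/(36 - 1))² = (34 + 1/35)² = (1191/35)² = 1418481/1225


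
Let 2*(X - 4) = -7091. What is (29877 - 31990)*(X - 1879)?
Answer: 22907033/2 ≈ 1.1454e+7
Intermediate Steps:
X = -7083/2 (X = 4 + (½)*(-7091) = 4 - 7091/2 = -7083/2 ≈ -3541.5)
(29877 - 31990)*(X - 1879) = (29877 - 31990)*(-7083/2 - 1879) = -2113*(-10841/2) = 22907033/2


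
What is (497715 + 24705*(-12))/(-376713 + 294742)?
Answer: -201255/81971 ≈ -2.4552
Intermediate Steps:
(497715 + 24705*(-12))/(-376713 + 294742) = (497715 - 296460)/(-81971) = 201255*(-1/81971) = -201255/81971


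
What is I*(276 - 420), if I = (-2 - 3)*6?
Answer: 4320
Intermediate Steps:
I = -30 (I = -5*6 = -30)
I*(276 - 420) = -30*(276 - 420) = -30*(-144) = 4320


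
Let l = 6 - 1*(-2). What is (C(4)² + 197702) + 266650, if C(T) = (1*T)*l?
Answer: 465376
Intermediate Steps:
l = 8 (l = 6 + 2 = 8)
C(T) = 8*T (C(T) = (1*T)*8 = T*8 = 8*T)
(C(4)² + 197702) + 266650 = ((8*4)² + 197702) + 266650 = (32² + 197702) + 266650 = (1024 + 197702) + 266650 = 198726 + 266650 = 465376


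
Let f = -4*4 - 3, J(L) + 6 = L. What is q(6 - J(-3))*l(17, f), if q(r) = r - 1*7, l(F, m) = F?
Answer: 136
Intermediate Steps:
J(L) = -6 + L
f = -19 (f = -16 - 3 = -19)
q(r) = -7 + r (q(r) = r - 7 = -7 + r)
q(6 - J(-3))*l(17, f) = (-7 + (6 - (-6 - 3)))*17 = (-7 + (6 - 1*(-9)))*17 = (-7 + (6 + 9))*17 = (-7 + 15)*17 = 8*17 = 136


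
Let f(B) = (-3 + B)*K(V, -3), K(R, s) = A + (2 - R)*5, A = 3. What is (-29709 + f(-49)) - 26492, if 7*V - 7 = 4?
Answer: -395279/7 ≈ -56468.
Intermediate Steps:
V = 11/7 (V = 1 + (⅐)*4 = 1 + 4/7 = 11/7 ≈ 1.5714)
K(R, s) = 13 - 5*R (K(R, s) = 3 + (2 - R)*5 = 3 + (10 - 5*R) = 13 - 5*R)
f(B) = -108/7 + 36*B/7 (f(B) = (-3 + B)*(13 - 5*11/7) = (-3 + B)*(13 - 55/7) = (-3 + B)*(36/7) = -108/7 + 36*B/7)
(-29709 + f(-49)) - 26492 = (-29709 + (-108/7 + (36/7)*(-49))) - 26492 = (-29709 + (-108/7 - 252)) - 26492 = (-29709 - 1872/7) - 26492 = -209835/7 - 26492 = -395279/7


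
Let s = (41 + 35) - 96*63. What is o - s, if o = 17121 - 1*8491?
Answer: 14602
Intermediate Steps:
o = 8630 (o = 17121 - 8491 = 8630)
s = -5972 (s = 76 - 6048 = -5972)
o - s = 8630 - 1*(-5972) = 8630 + 5972 = 14602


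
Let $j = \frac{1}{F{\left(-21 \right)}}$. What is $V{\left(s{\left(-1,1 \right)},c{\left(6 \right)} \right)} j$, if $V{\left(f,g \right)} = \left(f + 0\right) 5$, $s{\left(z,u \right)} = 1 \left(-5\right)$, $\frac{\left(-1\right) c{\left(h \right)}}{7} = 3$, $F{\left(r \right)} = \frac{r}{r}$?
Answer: $-25$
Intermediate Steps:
$F{\left(r \right)} = 1$
$c{\left(h \right)} = -21$ ($c{\left(h \right)} = \left(-7\right) 3 = -21$)
$s{\left(z,u \right)} = -5$
$V{\left(f,g \right)} = 5 f$ ($V{\left(f,g \right)} = f 5 = 5 f$)
$j = 1$ ($j = 1^{-1} = 1$)
$V{\left(s{\left(-1,1 \right)},c{\left(6 \right)} \right)} j = 5 \left(-5\right) 1 = \left(-25\right) 1 = -25$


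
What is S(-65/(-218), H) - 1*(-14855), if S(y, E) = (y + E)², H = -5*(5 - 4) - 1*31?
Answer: 766544109/47524 ≈ 16130.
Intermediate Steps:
H = -36 (H = -5*1 - 31 = -5 - 31 = -36)
S(y, E) = (E + y)²
S(-65/(-218), H) - 1*(-14855) = (-36 - 65/(-218))² - 1*(-14855) = (-36 - 65*(-1/218))² + 14855 = (-36 + 65/218)² + 14855 = (-7783/218)² + 14855 = 60575089/47524 + 14855 = 766544109/47524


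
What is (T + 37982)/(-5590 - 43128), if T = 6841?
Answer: -44823/48718 ≈ -0.92005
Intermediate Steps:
(T + 37982)/(-5590 - 43128) = (6841 + 37982)/(-5590 - 43128) = 44823/(-48718) = 44823*(-1/48718) = -44823/48718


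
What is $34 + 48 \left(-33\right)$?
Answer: $-1550$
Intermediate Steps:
$34 + 48 \left(-33\right) = 34 - 1584 = -1550$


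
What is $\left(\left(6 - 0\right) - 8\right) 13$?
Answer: $-26$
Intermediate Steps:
$\left(\left(6 - 0\right) - 8\right) 13 = \left(\left(6 + 0\right) - 8\right) 13 = \left(6 - 8\right) 13 = \left(-2\right) 13 = -26$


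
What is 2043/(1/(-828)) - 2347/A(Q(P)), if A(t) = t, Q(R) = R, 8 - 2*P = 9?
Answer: -1686910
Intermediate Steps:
P = -1/2 (P = 4 - 1/2*9 = 4 - 9/2 = -1/2 ≈ -0.50000)
2043/(1/(-828)) - 2347/A(Q(P)) = 2043/(1/(-828)) - 2347/(-1/2) = 2043/(-1/828) - 2347*(-2) = 2043*(-828) + 4694 = -1691604 + 4694 = -1686910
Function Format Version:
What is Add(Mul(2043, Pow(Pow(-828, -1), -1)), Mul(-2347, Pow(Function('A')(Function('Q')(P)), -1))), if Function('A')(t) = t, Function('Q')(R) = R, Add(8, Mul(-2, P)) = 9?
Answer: -1686910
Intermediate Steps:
P = Rational(-1, 2) (P = Add(4, Mul(Rational(-1, 2), 9)) = Add(4, Rational(-9, 2)) = Rational(-1, 2) ≈ -0.50000)
Add(Mul(2043, Pow(Pow(-828, -1), -1)), Mul(-2347, Pow(Function('A')(Function('Q')(P)), -1))) = Add(Mul(2043, Pow(Pow(-828, -1), -1)), Mul(-2347, Pow(Rational(-1, 2), -1))) = Add(Mul(2043, Pow(Rational(-1, 828), -1)), Mul(-2347, -2)) = Add(Mul(2043, -828), 4694) = Add(-1691604, 4694) = -1686910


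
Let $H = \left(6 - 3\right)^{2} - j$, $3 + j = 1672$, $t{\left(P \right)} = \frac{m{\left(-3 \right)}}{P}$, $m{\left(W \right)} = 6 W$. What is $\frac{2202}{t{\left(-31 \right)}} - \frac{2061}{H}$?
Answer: $\frac{18892003}{4980} \approx 3793.6$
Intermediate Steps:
$t{\left(P \right)} = - \frac{18}{P}$ ($t{\left(P \right)} = \frac{6 \left(-3\right)}{P} = - \frac{18}{P}$)
$j = 1669$ ($j = -3 + 1672 = 1669$)
$H = -1660$ ($H = \left(6 - 3\right)^{2} - 1669 = 3^{2} - 1669 = 9 - 1669 = -1660$)
$\frac{2202}{t{\left(-31 \right)}} - \frac{2061}{H} = \frac{2202}{\left(-18\right) \frac{1}{-31}} - \frac{2061}{-1660} = \frac{2202}{\left(-18\right) \left(- \frac{1}{31}\right)} - - \frac{2061}{1660} = \frac{2202}{\frac{18}{31}} + \frac{2061}{1660} = 2202 \cdot \frac{31}{18} + \frac{2061}{1660} = \frac{11377}{3} + \frac{2061}{1660} = \frac{18892003}{4980}$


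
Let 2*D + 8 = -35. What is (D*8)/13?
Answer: -172/13 ≈ -13.231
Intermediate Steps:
D = -43/2 (D = -4 + (½)*(-35) = -4 - 35/2 = -43/2 ≈ -21.500)
(D*8)/13 = -43/2*8/13 = -172*1/13 = -172/13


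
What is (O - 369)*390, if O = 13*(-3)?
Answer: -159120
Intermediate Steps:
O = -39
(O - 369)*390 = (-39 - 369)*390 = -408*390 = -159120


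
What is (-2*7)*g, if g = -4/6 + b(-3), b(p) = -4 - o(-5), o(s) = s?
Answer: -14/3 ≈ -4.6667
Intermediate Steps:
b(p) = 1 (b(p) = -4 - 1*(-5) = -4 + 5 = 1)
g = ⅓ (g = -4/6 + 1 = -4*⅙ + 1 = -⅔ + 1 = ⅓ ≈ 0.33333)
(-2*7)*g = -2*7*(⅓) = -14*⅓ = -14/3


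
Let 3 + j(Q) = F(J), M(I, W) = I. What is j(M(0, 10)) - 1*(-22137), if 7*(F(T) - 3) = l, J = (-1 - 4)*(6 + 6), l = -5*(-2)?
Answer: 154969/7 ≈ 22138.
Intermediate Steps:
l = 10
J = -60 (J = -5*12 = -60)
F(T) = 31/7 (F(T) = 3 + (⅐)*10 = 3 + 10/7 = 31/7)
j(Q) = 10/7 (j(Q) = -3 + 31/7 = 10/7)
j(M(0, 10)) - 1*(-22137) = 10/7 - 1*(-22137) = 10/7 + 22137 = 154969/7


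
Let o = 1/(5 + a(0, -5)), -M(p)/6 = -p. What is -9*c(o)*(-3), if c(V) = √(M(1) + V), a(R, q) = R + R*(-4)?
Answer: 27*√155/5 ≈ 67.229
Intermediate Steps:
M(p) = 6*p (M(p) = -(-6)*p = 6*p)
a(R, q) = -3*R (a(R, q) = R - 4*R = -3*R)
o = ⅕ (o = 1/(5 - 3*0) = 1/(5 + 0) = 1/5 = ⅕ ≈ 0.20000)
c(V) = √(6 + V) (c(V) = √(6*1 + V) = √(6 + V))
-9*c(o)*(-3) = -9*√(6 + ⅕)*(-3) = -9*√155/5*(-3) = 27*√155/5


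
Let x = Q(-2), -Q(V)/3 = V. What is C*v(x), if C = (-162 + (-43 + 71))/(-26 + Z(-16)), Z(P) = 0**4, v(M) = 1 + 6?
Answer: 469/13 ≈ 36.077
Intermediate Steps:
Q(V) = -3*V
x = 6 (x = -3*(-2) = 6)
v(M) = 7
Z(P) = 0
C = 67/13 (C = (-162 + (-43 + 71))/(-26 + 0) = (-162 + 28)/(-26) = -134*(-1/26) = 67/13 ≈ 5.1538)
C*v(x) = (67/13)*7 = 469/13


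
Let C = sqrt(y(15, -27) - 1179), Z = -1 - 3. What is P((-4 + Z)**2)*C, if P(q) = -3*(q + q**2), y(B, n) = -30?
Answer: -12480*I*sqrt(1209) ≈ -4.3394e+5*I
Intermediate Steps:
Z = -4
P(q) = -3*q - 3*q**2
C = I*sqrt(1209) (C = sqrt(-30 - 1179) = sqrt(-1209) = I*sqrt(1209) ≈ 34.771*I)
P((-4 + Z)**2)*C = (-3*(-4 - 4)**2*(1 + (-4 - 4)**2))*(I*sqrt(1209)) = (-3*(-8)**2*(1 + (-8)**2))*(I*sqrt(1209)) = (-3*64*(1 + 64))*(I*sqrt(1209)) = (-3*64*65)*(I*sqrt(1209)) = -12480*I*sqrt(1209)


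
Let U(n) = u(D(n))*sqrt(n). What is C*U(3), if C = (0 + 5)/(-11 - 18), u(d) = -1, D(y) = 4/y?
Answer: 5*sqrt(3)/29 ≈ 0.29863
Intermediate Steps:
U(n) = -sqrt(n)
C = -5/29 (C = 5/(-29) = 5*(-1/29) = -5/29 ≈ -0.17241)
C*U(3) = -(-5)*sqrt(3)/29 = 5*sqrt(3)/29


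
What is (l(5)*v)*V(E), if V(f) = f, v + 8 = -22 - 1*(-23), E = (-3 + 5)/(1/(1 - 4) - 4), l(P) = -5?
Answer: -210/13 ≈ -16.154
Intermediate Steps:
E = -6/13 (E = 2/(1/(-3) - 4) = 2/(-⅓ - 4) = 2/(-13/3) = 2*(-3/13) = -6/13 ≈ -0.46154)
v = -7 (v = -8 + (-22 - 1*(-23)) = -8 + (-22 + 23) = -8 + 1 = -7)
(l(5)*v)*V(E) = -5*(-7)*(-6/13) = 35*(-6/13) = -210/13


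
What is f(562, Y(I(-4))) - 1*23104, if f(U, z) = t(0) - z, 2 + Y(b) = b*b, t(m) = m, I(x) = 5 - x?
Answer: -23183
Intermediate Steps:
Y(b) = -2 + b² (Y(b) = -2 + b*b = -2 + b²)
f(U, z) = -z (f(U, z) = 0 - z = -z)
f(562, Y(I(-4))) - 1*23104 = -(-2 + (5 - 1*(-4))²) - 1*23104 = -(-2 + (5 + 4)²) - 23104 = -(-2 + 9²) - 23104 = -(-2 + 81) - 23104 = -1*79 - 23104 = -79 - 23104 = -23183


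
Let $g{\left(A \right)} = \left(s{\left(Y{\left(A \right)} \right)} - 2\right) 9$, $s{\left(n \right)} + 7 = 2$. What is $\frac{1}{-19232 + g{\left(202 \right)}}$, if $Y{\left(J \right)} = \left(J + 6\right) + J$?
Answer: $- \frac{1}{19295} \approx -5.1827 \cdot 10^{-5}$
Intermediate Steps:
$Y{\left(J \right)} = 6 + 2 J$ ($Y{\left(J \right)} = \left(6 + J\right) + J = 6 + 2 J$)
$s{\left(n \right)} = -5$ ($s{\left(n \right)} = -7 + 2 = -5$)
$g{\left(A \right)} = -63$ ($g{\left(A \right)} = \left(-5 - 2\right) 9 = \left(-7\right) 9 = -63$)
$\frac{1}{-19232 + g{\left(202 \right)}} = \frac{1}{-19232 - 63} = \frac{1}{-19295} = - \frac{1}{19295}$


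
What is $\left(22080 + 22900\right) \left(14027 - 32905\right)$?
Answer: $-849132440$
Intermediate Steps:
$\left(22080 + 22900\right) \left(14027 - 32905\right) = 44980 \left(-18878\right) = -849132440$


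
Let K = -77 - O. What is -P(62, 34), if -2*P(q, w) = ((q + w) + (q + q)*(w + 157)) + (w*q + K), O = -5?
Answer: 12908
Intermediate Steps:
K = -72 (K = -77 - 1*(-5) = -77 + 5 = -72)
P(q, w) = 36 - q/2 - w/2 - q*(157 + w) - q*w/2 (P(q, w) = -(((q + w) + (q + q)*(w + 157)) + (w*q - 72))/2 = -(((q + w) + (2*q)*(157 + w)) + (q*w - 72))/2 = -(((q + w) + 2*q*(157 + w)) + (-72 + q*w))/2 = -((q + w + 2*q*(157 + w)) + (-72 + q*w))/2 = -(-72 + q + w + q*w + 2*q*(157 + w))/2 = 36 - q/2 - w/2 - q*(157 + w) - q*w/2)
-P(62, 34) = -(36 - 315/2*62 - ½*34 - 3/2*62*34) = -(36 - 9765 - 17 - 3162) = -1*(-12908) = 12908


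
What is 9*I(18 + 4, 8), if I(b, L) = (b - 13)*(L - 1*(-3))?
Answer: 891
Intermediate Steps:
I(b, L) = (-13 + b)*(3 + L) (I(b, L) = (-13 + b)*(L + 3) = (-13 + b)*(3 + L))
9*I(18 + 4, 8) = 9*(-39 - 13*8 + 3*(18 + 4) + 8*(18 + 4)) = 9*(-39 - 104 + 3*22 + 8*22) = 9*(-39 - 104 + 66 + 176) = 9*99 = 891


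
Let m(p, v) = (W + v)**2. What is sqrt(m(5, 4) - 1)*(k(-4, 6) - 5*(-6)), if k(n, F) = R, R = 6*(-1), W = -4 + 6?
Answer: 24*sqrt(35) ≈ 141.99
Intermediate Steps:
W = 2
m(p, v) = (2 + v)**2
R = -6
k(n, F) = -6
sqrt(m(5, 4) - 1)*(k(-4, 6) - 5*(-6)) = sqrt((2 + 4)**2 - 1)*(-6 - 5*(-6)) = sqrt(6**2 - 1)*(-6 + 30) = sqrt(36 - 1)*24 = sqrt(35)*24 = 24*sqrt(35)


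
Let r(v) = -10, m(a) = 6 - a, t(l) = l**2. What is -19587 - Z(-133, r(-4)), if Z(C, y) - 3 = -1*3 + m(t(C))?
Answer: -1904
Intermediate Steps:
Z(C, y) = 6 - C**2 (Z(C, y) = 3 + (-1*3 + (6 - C**2)) = 3 + (-3 + (6 - C**2)) = 3 + (3 - C**2) = 6 - C**2)
-19587 - Z(-133, r(-4)) = -19587 - (6 - 1*(-133)**2) = -19587 - (6 - 1*17689) = -19587 - (6 - 17689) = -19587 - 1*(-17683) = -19587 + 17683 = -1904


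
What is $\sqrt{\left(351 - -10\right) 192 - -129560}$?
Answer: $2 \sqrt{49718} \approx 445.95$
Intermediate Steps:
$\sqrt{\left(351 - -10\right) 192 - -129560} = \sqrt{\left(351 + 10\right) 192 + \left(-71934 + 201494\right)} = \sqrt{361 \cdot 192 + 129560} = \sqrt{69312 + 129560} = \sqrt{198872} = 2 \sqrt{49718}$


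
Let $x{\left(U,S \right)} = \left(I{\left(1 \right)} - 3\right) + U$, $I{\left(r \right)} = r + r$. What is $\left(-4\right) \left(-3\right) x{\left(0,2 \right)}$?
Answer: $-12$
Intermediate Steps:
$I{\left(r \right)} = 2 r$
$x{\left(U,S \right)} = -1 + U$ ($x{\left(U,S \right)} = \left(2 \cdot 1 - 3\right) + U = \left(2 - 3\right) + U = -1 + U$)
$\left(-4\right) \left(-3\right) x{\left(0,2 \right)} = \left(-4\right) \left(-3\right) \left(-1 + 0\right) = 12 \left(-1\right) = -12$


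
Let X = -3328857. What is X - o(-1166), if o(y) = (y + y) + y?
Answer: -3325359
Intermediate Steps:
o(y) = 3*y (o(y) = 2*y + y = 3*y)
X - o(-1166) = -3328857 - 3*(-1166) = -3328857 - 1*(-3498) = -3328857 + 3498 = -3325359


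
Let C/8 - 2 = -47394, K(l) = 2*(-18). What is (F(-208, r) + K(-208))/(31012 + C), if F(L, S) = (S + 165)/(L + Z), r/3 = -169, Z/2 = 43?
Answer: 2025/21235564 ≈ 9.5359e-5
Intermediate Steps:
Z = 86 (Z = 2*43 = 86)
r = -507 (r = 3*(-169) = -507)
F(L, S) = (165 + S)/(86 + L) (F(L, S) = (S + 165)/(L + 86) = (165 + S)/(86 + L))
K(l) = -36
C = -379136 (C = 16 + 8*(-47394) = 16 - 379152 = -379136)
(F(-208, r) + K(-208))/(31012 + C) = ((165 - 507)/(86 - 208) - 36)/(31012 - 379136) = (-342/(-122) - 36)/(-348124) = (-1/122*(-342) - 36)*(-1/348124) = (171/61 - 36)*(-1/348124) = -2025/61*(-1/348124) = 2025/21235564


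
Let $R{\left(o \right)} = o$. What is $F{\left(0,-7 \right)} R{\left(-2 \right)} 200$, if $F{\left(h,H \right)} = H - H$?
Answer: $0$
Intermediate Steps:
$F{\left(h,H \right)} = 0$
$F{\left(0,-7 \right)} R{\left(-2 \right)} 200 = 0 \left(-2\right) 200 = 0 \cdot 200 = 0$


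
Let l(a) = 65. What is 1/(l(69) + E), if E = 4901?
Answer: 1/4966 ≈ 0.00020137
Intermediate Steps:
1/(l(69) + E) = 1/(65 + 4901) = 1/4966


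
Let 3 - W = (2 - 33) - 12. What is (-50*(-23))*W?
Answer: 52900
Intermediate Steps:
W = 46 (W = 3 - ((2 - 33) - 12) = 3 - (-31 - 12) = 3 - 1*(-43) = 3 + 43 = 46)
(-50*(-23))*W = -50*(-23)*46 = 1150*46 = 52900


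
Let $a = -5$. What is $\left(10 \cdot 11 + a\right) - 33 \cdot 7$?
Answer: $-126$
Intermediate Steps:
$\left(10 \cdot 11 + a\right) - 33 \cdot 7 = \left(10 \cdot 11 - 5\right) - 33 \cdot 7 = \left(110 - 5\right) - 231 = 105 - 231 = -126$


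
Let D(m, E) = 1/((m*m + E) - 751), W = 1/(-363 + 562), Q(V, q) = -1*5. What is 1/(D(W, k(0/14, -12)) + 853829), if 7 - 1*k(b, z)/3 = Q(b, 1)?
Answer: 28314714/24175923900305 ≈ 1.1712e-6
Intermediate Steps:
Q(V, q) = -5
k(b, z) = 36 (k(b, z) = 21 - 3*(-5) = 21 + 15 = 36)
W = 1/199 ≈ 0.0050251
D(m, E) = 1/(-751 + E + m²) (D(m, E) = 1/((m² + E) - 751) = 1/((E + m²) - 751) = 1/(-751 + E + m²))
1/(D(W, k(0/14, -12)) + 853829) = 1/(1/(-751 + 36 + (1/199)²) + 853829) = 1/(1/(-751 + 36 + 1/39601) + 853829) = 1/(1/(-28314714/39601) + 853829) = 1/(-39601/28314714 + 853829) = 1/(24175923900305/28314714) = 28314714/24175923900305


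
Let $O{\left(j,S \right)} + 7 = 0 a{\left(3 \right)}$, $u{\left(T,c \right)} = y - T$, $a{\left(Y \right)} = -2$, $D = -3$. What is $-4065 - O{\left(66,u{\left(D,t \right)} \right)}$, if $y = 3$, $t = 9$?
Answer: $-4058$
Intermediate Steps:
$u{\left(T,c \right)} = 3 - T$
$O{\left(j,S \right)} = -7$ ($O{\left(j,S \right)} = -7 + 0 \left(-2\right) = -7 + 0 = -7$)
$-4065 - O{\left(66,u{\left(D,t \right)} \right)} = -4065 - -7 = -4065 + 7 = -4058$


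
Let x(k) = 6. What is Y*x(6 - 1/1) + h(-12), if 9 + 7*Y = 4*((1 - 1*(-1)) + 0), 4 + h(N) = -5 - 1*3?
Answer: -90/7 ≈ -12.857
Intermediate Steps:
h(N) = -12 (h(N) = -4 + (-5 - 1*3) = -4 + (-5 - 3) = -4 - 8 = -12)
Y = -⅐ (Y = -9/7 + (4*((1 - 1*(-1)) + 0))/7 = -9/7 + (4*((1 + 1) + 0))/7 = -9/7 + (4*(2 + 0))/7 = -9/7 + (4*2)/7 = -9/7 + (⅐)*8 = -9/7 + 8/7 = -⅐ ≈ -0.14286)
Y*x(6 - 1/1) + h(-12) = -⅐*6 - 12 = -6/7 - 12 = -90/7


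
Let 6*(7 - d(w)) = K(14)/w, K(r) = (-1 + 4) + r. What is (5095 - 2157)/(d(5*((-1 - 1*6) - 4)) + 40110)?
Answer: 969540/13238627 ≈ 0.073236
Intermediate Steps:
K(r) = 3 + r
d(w) = 7 - 17/(6*w) (d(w) = 7 - (3 + 14)/(6*w) = 7 - 17/(6*w))
(5095 - 2157)/(d(5*((-1 - 1*6) - 4)) + 40110) = (5095 - 2157)/((7 - 17*1/(5*((-1 - 1*6) - 4))/6) + 40110) = 2938/((7 - 17*1/(5*((-1 - 6) - 4))/6) + 40110) = 2938/((7 - 17*1/(5*(-7 - 4))/6) + 40110) = 2938/((7 - 17/(6*(5*(-11)))) + 40110) = 2938/((7 - 17/6/(-55)) + 40110) = 2938/((7 - 17/6*(-1/55)) + 40110) = 2938/((7 + 17/330) + 40110) = 2938/(2327/330 + 40110) = 2938/(13238627/330) = 2938*(330/13238627) = 969540/13238627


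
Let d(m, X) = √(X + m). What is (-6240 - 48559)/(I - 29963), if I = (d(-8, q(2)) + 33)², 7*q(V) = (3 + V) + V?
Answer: 175849991/92682517 + 1205578*I*√7/278047551 ≈ 1.8973 + 0.011472*I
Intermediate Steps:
q(V) = 3/7 + 2*V/7 (q(V) = ((3 + V) + V)/7 = (3 + 2*V)/7 = 3/7 + 2*V/7)
I = (33 + I*√7)² (I = (√((3/7 + (2/7)*2) - 8) + 33)² = (√((3/7 + 4/7) - 8) + 33)² = (√(1 - 8) + 33)² = (√(-7) + 33)² = (I*√7 + 33)² = (33 + I*√7)² ≈ 1082.0 + 174.62*I)
(-6240 - 48559)/(I - 29963) = (-6240 - 48559)/((33 + I*√7)² - 29963) = -54799/(-29963 + (33 + I*√7)²)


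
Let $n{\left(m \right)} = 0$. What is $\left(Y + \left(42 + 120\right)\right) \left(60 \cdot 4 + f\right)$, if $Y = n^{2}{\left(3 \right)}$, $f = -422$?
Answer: $-29484$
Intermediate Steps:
$Y = 0$ ($Y = 0^{2} = 0$)
$\left(Y + \left(42 + 120\right)\right) \left(60 \cdot 4 + f\right) = \left(0 + \left(42 + 120\right)\right) \left(60 \cdot 4 - 422\right) = \left(0 + 162\right) \left(240 - 422\right) = 162 \left(-182\right) = -29484$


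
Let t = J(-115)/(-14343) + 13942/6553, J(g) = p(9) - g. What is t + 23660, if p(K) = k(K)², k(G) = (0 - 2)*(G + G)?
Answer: 2223986528963/93989679 ≈ 23662.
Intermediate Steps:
k(G) = -4*G
p(K) = 16*K² (p(K) = (-4*K)² = 16*K²)
J(g) = 1296 - g (J(g) = 16*9² - g = 16*81 - g = 1296 - g)
t = 190723823/93989679 (t = (1296 - 1*(-115))/(-14343) + 13942/6553 = (1296 + 115)*(-1/14343) + 13942*(1/6553) = 1411*(-1/14343) + 13942/6553 = -1411/14343 + 13942/6553 = 190723823/93989679 ≈ 2.0292)
t + 23660 = 190723823/93989679 + 23660 = 2223986528963/93989679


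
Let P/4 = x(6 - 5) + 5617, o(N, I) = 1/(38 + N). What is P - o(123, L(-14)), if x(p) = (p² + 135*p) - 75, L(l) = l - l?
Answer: 3656631/161 ≈ 22712.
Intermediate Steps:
L(l) = 0
x(p) = -75 + p² + 135*p
P = 22712 (P = 4*((-75 + (6 - 5)² + 135*(6 - 5)) + 5617) = 4*((-75 + 1² + 135*1) + 5617) = 4*((-75 + 1 + 135) + 5617) = 4*(61 + 5617) = 4*5678 = 22712)
P - o(123, L(-14)) = 22712 - 1/(38 + 123) = 22712 - 1/161 = 3656631/161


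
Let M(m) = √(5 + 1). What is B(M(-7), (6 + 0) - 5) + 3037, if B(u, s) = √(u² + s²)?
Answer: 3037 + √7 ≈ 3039.6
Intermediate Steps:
M(m) = √6
B(u, s) = √(s² + u²)
B(M(-7), (6 + 0) - 5) + 3037 = √(((6 + 0) - 5)² + (√6)²) + 3037 = √((6 - 5)² + 6) + 3037 = √(1² + 6) + 3037 = √(1 + 6) + 3037 = √7 + 3037 = 3037 + √7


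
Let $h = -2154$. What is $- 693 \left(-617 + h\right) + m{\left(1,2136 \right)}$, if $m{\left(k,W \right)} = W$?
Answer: $1922439$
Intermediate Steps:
$- 693 \left(-617 + h\right) + m{\left(1,2136 \right)} = - 693 \left(-617 - 2154\right) + 2136 = \left(-693\right) \left(-2771\right) + 2136 = 1920303 + 2136 = 1922439$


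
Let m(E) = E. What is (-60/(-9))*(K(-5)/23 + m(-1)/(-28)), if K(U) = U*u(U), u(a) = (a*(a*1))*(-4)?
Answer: 70115/483 ≈ 145.17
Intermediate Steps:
u(a) = -4*a² (u(a) = (a*a)*(-4) = a²*(-4) = -4*a²)
K(U) = -4*U³ (K(U) = U*(-4*U²) = -4*U³)
(-60/(-9))*(K(-5)/23 + m(-1)/(-28)) = (-60/(-9))*(-4*(-5)³/23 - 1/(-28)) = (-60*(-⅑))*(-4*(-125)*(1/23) - 1*(-1/28)) = 20*(500*(1/23) + 1/28)/3 = 20*(500/23 + 1/28)/3 = (20/3)*(14023/644) = 70115/483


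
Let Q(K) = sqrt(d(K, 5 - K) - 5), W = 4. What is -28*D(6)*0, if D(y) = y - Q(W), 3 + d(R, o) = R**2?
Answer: 0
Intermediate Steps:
d(R, o) = -3 + R**2
Q(K) = sqrt(-8 + K**2) (Q(K) = sqrt((-3 + K**2) - 5) = sqrt(-8 + K**2))
D(y) = y - 2*sqrt(2) (D(y) = y - sqrt(-8 + 4**2) = y - sqrt(-8 + 16) = y - sqrt(8) = y - 2*sqrt(2))
-28*D(6)*0 = -28*(6 - 2*sqrt(2))*0 = (-168 + 56*sqrt(2))*0 = 0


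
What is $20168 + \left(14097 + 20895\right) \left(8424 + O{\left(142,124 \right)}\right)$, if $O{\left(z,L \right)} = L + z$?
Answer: $304100648$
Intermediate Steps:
$20168 + \left(14097 + 20895\right) \left(8424 + O{\left(142,124 \right)}\right) = 20168 + \left(14097 + 20895\right) \left(8424 + \left(124 + 142\right)\right) = 20168 + 34992 \left(8424 + 266\right) = 20168 + 34992 \cdot 8690 = 20168 + 304080480 = 304100648$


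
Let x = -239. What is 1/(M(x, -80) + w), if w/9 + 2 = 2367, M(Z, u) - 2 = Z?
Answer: 1/21048 ≈ 4.7510e-5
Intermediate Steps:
M(Z, u) = 2 + Z
w = 21285 (w = -18 + 9*2367 = -18 + 21303 = 21285)
1/(M(x, -80) + w) = 1/((2 - 239) + 21285) = 1/(-237 + 21285) = 1/21048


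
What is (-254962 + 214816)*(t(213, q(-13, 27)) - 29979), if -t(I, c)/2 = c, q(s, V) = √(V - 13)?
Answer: 1203536934 + 80292*√14 ≈ 1.2038e+9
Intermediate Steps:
q(s, V) = √(-13 + V)
t(I, c) = -2*c
(-254962 + 214816)*(t(213, q(-13, 27)) - 29979) = (-254962 + 214816)*(-2*√(-13 + 27) - 29979) = -40146*(-2*√14 - 29979) = -40146*(-29979 - 2*√14) = 1203536934 + 80292*√14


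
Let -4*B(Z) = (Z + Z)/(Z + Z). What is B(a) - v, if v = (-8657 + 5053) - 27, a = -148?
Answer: 14523/4 ≈ 3630.8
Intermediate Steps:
B(Z) = -¼ (B(Z) = -(Z + Z)/(4*(Z + Z)) = -2*Z/(4*(2*Z)) = -2*Z*1/(2*Z)/4 = -¼*1 = -¼)
v = -3631 (v = -3604 - 27 = -3631)
B(a) - v = -¼ - 1*(-3631) = -¼ + 3631 = 14523/4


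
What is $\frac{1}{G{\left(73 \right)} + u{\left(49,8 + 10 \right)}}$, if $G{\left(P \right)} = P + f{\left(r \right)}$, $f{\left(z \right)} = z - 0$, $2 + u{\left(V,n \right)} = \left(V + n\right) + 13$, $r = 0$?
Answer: $\frac{1}{151} \approx 0.0066225$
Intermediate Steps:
$u{\left(V,n \right)} = 11 + V + n$ ($u{\left(V,n \right)} = -2 + \left(\left(V + n\right) + 13\right) = -2 + \left(13 + V + n\right) = 11 + V + n$)
$f{\left(z \right)} = z$ ($f{\left(z \right)} = z + 0 = z$)
$G{\left(P \right)} = P$ ($G{\left(P \right)} = P + 0 = P$)
$\frac{1}{G{\left(73 \right)} + u{\left(49,8 + 10 \right)}} = \frac{1}{73 + \left(11 + 49 + \left(8 + 10\right)\right)} = \frac{1}{73 + \left(11 + 49 + 18\right)} = \frac{1}{73 + 78} = \frac{1}{151}$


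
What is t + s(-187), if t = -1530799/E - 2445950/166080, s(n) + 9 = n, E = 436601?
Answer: -1553423535355/7251069408 ≈ -214.23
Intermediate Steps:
s(n) = -9 + n
t = -132213931387/7251069408 (t = -1530799/436601 - 2445950/166080 = -1530799*1/436601 - 2445950*1/166080 = -1530799/436601 - 244595/16608 = -132213931387/7251069408 ≈ -18.234)
t + s(-187) = -132213931387/7251069408 + (-9 - 187) = -132213931387/7251069408 - 196 = -1553423535355/7251069408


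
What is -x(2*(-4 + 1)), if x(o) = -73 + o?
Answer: 79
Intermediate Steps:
-x(2*(-4 + 1)) = -(-73 + 2*(-4 + 1)) = -(-73 + 2*(-3)) = -(-73 - 6) = -1*(-79) = 79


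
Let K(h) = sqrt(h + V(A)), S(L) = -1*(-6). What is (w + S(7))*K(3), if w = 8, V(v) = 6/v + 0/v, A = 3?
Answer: 14*sqrt(5) ≈ 31.305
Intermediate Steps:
V(v) = 6/v (V(v) = 6/v + 0 = 6/v)
S(L) = 6
K(h) = sqrt(2 + h) (K(h) = sqrt(h + 6/3) = sqrt(h + 6*(1/3)) = sqrt(h + 2) = sqrt(2 + h))
(w + S(7))*K(3) = (8 + 6)*sqrt(2 + 3) = 14*sqrt(5)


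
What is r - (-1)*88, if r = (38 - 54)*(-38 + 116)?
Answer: -1160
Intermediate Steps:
r = -1248 (r = -16*78 = -1248)
r - (-1)*88 = -1248 - (-1)*88 = -1248 - 1*(-88) = -1248 + 88 = -1160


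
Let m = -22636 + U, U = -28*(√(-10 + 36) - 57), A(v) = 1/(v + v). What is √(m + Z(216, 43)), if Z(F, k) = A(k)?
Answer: √(-155611754 - 207088*√26)/86 ≈ 145.54*I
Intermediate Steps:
A(v) = 1/(2*v)
Z(F, k) = 1/(2*k)
U = 1596 - 28*√26 (U = -28*(√26 - 57) = -28*(-57 + √26) = 1596 - 28*√26 ≈ 1453.2)
m = -21040 - 28*√26 (m = -22636 + (1596 - 28*√26) = -21040 - 28*√26 ≈ -21183.)
√(m + Z(216, 43)) = √((-21040 - 28*√26) + (½)/43) = √((-21040 - 28*√26) + (½)*(1/43)) = √((-21040 - 28*√26) + 1/86) = √(-1809439/86 - 28*√26)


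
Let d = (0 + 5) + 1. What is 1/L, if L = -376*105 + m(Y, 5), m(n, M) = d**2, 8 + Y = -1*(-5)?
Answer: -1/39444 ≈ -2.5352e-5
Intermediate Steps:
Y = -3 (Y = -8 - 1*(-5) = -8 + 5 = -3)
d = 6 (d = 5 + 1 = 6)
m(n, M) = 36 (m(n, M) = 6**2 = 36)
L = -39444 (L = -376*105 + 36 = -39480 + 36 = -39444)
1/L = 1/(-39444) = -1/39444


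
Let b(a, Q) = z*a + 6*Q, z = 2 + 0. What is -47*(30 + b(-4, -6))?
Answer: 658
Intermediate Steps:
z = 2
b(a, Q) = 2*a + 6*Q
-47*(30 + b(-4, -6)) = -47*(30 + (2*(-4) + 6*(-6))) = -47*(30 + (-8 - 36)) = -47*(30 - 44) = -47*(-14) = 658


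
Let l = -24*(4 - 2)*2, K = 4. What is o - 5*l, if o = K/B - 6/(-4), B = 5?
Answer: 4823/10 ≈ 482.30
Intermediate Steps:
l = -96 (l = -24*2*2 = -4*12*2 = -48*2 = -96)
o = 23/10 (o = 4/5 - 6/(-4) = 4*(⅕) - 6*(-¼) = ⅘ + 3/2 = 23/10 ≈ 2.3000)
o - 5*l = 23/10 - 5*(-96) = 23/10 + 480 = 4823/10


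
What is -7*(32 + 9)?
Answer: -287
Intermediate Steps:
-7*(32 + 9) = -7*41 = -287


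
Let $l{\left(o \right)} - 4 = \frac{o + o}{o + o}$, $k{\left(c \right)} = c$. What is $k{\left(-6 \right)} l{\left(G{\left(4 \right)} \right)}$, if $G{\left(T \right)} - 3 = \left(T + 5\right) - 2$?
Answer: $-30$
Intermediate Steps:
$G{\left(T \right)} = 6 + T$ ($G{\left(T \right)} = 3 + \left(\left(T + 5\right) - 2\right) = 3 + \left(\left(5 + T\right) - 2\right) = 3 + \left(3 + T\right) = 6 + T$)
$l{\left(o \right)} = 5$ ($l{\left(o \right)} = 4 + \frac{o + o}{o + o} = 4 + \frac{2 o}{2 o} = 4 + 2 o \frac{1}{2 o} = 4 + 1 = 5$)
$k{\left(-6 \right)} l{\left(G{\left(4 \right)} \right)} = \left(-6\right) 5 = -30$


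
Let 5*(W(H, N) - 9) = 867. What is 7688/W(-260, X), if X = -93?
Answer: 4805/114 ≈ 42.149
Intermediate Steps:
W(H, N) = 912/5 (W(H, N) = 9 + (1/5)*867 = 9 + 867/5 = 912/5)
7688/W(-260, X) = 7688/(912/5) = 7688*(5/912) = 4805/114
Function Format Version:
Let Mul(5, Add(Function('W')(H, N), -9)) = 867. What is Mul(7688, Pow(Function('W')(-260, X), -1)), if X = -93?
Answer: Rational(4805, 114) ≈ 42.149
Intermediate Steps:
Function('W')(H, N) = Rational(912, 5) (Function('W')(H, N) = Add(9, Mul(Rational(1, 5), 867)) = Add(9, Rational(867, 5)) = Rational(912, 5))
Mul(7688, Pow(Function('W')(-260, X), -1)) = Mul(7688, Pow(Rational(912, 5), -1)) = Mul(7688, Rational(5, 912)) = Rational(4805, 114)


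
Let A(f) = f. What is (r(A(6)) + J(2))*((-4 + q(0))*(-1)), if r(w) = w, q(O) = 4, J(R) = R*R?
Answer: 0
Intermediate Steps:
J(R) = R**2
(r(A(6)) + J(2))*((-4 + q(0))*(-1)) = (6 + 2**2)*((-4 + 4)*(-1)) = (6 + 4)*(0*(-1)) = 10*0 = 0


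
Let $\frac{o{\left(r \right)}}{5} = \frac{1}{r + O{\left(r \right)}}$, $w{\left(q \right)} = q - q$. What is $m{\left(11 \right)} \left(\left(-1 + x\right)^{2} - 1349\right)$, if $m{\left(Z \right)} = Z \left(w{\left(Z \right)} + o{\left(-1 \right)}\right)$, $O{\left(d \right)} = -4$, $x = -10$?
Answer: $13508$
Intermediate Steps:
$w{\left(q \right)} = 0$
$o{\left(r \right)} = \frac{5}{-4 + r}$ ($o{\left(r \right)} = \frac{5}{r - 4} = \frac{5}{-4 + r}$)
$m{\left(Z \right)} = - Z$ ($m{\left(Z \right)} = Z \left(0 + \frac{5}{-4 - 1}\right) = Z \left(0 + \frac{5}{-5}\right) = Z \left(0 + 5 \left(- \frac{1}{5}\right)\right) = Z \left(0 - 1\right) = Z \left(-1\right) = - Z$)
$m{\left(11 \right)} \left(\left(-1 + x\right)^{2} - 1349\right) = \left(-1\right) 11 \left(\left(-1 - 10\right)^{2} - 1349\right) = - 11 \left(\left(-11\right)^{2} - 1349\right) = - 11 \left(121 - 1349\right) = \left(-11\right) \left(-1228\right) = 13508$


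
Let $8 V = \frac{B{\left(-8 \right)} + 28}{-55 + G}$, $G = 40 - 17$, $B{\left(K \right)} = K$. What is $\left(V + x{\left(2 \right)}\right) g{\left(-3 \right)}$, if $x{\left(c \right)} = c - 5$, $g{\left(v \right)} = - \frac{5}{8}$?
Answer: $\frac{985}{512} \approx 1.9238$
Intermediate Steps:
$G = 23$
$g{\left(v \right)} = - \frac{5}{8}$ ($g{\left(v \right)} = \left(-5\right) \frac{1}{8} = - \frac{5}{8}$)
$x{\left(c \right)} = -5 + c$
$V = - \frac{5}{64}$ ($V = \frac{\left(-8 + 28\right) \frac{1}{-55 + 23}}{8} = \frac{20 \frac{1}{-32}}{8} = \frac{20 \left(- \frac{1}{32}\right)}{8} = \frac{1}{8} \left(- \frac{5}{8}\right) = - \frac{5}{64} \approx -0.078125$)
$\left(V + x{\left(2 \right)}\right) g{\left(-3 \right)} = \left(- \frac{5}{64} + \left(-5 + 2\right)\right) \left(- \frac{5}{8}\right) = \left(- \frac{5}{64} - 3\right) \left(- \frac{5}{8}\right) = \left(- \frac{197}{64}\right) \left(- \frac{5}{8}\right) = \frac{985}{512}$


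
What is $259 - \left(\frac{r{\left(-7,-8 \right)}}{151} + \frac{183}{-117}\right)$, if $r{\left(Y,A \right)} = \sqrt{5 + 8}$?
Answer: $\frac{10162}{39} - \frac{\sqrt{13}}{151} \approx 260.54$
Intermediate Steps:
$r{\left(Y,A \right)} = \sqrt{13}$
$259 - \left(\frac{r{\left(-7,-8 \right)}}{151} + \frac{183}{-117}\right) = 259 - \left(\frac{\sqrt{13}}{151} + \frac{183}{-117}\right) = 259 - \left(\sqrt{13} \cdot \frac{1}{151} + 183 \left(- \frac{1}{117}\right)\right) = 259 - \left(\frac{\sqrt{13}}{151} - \frac{61}{39}\right) = 259 - \left(- \frac{61}{39} + \frac{\sqrt{13}}{151}\right) = 259 + \left(\frac{61}{39} - \frac{\sqrt{13}}{151}\right) = \frac{10162}{39} - \frac{\sqrt{13}}{151}$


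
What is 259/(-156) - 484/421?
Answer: -184543/65676 ≈ -2.8099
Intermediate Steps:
259/(-156) - 484/421 = 259*(-1/156) - 484*1/421 = -259/156 - 484/421 = -184543/65676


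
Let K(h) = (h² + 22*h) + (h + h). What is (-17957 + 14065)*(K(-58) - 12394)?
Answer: 40562424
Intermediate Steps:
K(h) = h² + 24*h (K(h) = (h² + 22*h) + 2*h = h² + 24*h)
(-17957 + 14065)*(K(-58) - 12394) = (-17957 + 14065)*(-58*(24 - 58) - 12394) = -3892*(-58*(-34) - 12394) = -3892*(1972 - 12394) = -3892*(-10422) = 40562424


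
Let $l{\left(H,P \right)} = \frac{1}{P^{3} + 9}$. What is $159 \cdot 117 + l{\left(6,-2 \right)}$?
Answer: $18604$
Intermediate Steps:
$l{\left(H,P \right)} = \frac{1}{9 + P^{3}}$
$159 \cdot 117 + l{\left(6,-2 \right)} = 159 \cdot 117 + \frac{1}{9 + \left(-2\right)^{3}} = 18603 + \frac{1}{9 - 8} = 18603 + 1^{-1} = 18603 + 1 = 18604$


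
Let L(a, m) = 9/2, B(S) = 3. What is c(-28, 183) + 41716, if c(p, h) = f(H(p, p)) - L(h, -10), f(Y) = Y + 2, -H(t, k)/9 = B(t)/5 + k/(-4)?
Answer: 416451/10 ≈ 41645.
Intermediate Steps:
L(a, m) = 9/2 (L(a, m) = 9*(1/2) = 9/2)
H(t, k) = -27/5 + 9*k/4 (H(t, k) = -9*(3/5 + k/(-4)) = -9*(3*(1/5) + k*(-1/4)) = -9*(3/5 - k/4) = -27/5 + 9*k/4)
f(Y) = 2 + Y
c(p, h) = -79/10 + 9*p/4 (c(p, h) = (2 + (-27/5 + 9*p/4)) - 1*9/2 = (-17/5 + 9*p/4) - 9/2 = -79/10 + 9*p/4)
c(-28, 183) + 41716 = (-79/10 + (9/4)*(-28)) + 41716 = (-79/10 - 63) + 41716 = -709/10 + 41716 = 416451/10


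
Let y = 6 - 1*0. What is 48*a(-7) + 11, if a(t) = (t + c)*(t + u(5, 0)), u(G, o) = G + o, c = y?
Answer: 107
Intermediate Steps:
y = 6 (y = 6 + 0 = 6)
c = 6
a(t) = (5 + t)*(6 + t) (a(t) = (t + 6)*(t + (5 + 0)) = (6 + t)*(t + 5) = (6 + t)*(5 + t) = (5 + t)*(6 + t))
48*a(-7) + 11 = 48*(30 + (-7)² + 11*(-7)) + 11 = 48*(30 + 49 - 77) + 11 = 48*2 + 11 = 96 + 11 = 107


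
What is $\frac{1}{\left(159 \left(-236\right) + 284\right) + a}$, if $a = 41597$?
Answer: $\frac{1}{4357} \approx 0.00022952$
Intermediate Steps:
$\frac{1}{\left(159 \left(-236\right) + 284\right) + a} = \frac{1}{\left(159 \left(-236\right) + 284\right) + 41597} = \frac{1}{\left(-37524 + 284\right) + 41597} = \frac{1}{-37240 + 41597} = \frac{1}{4357}$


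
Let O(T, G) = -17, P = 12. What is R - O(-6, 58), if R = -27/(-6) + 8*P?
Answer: 235/2 ≈ 117.50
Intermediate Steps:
R = 201/2 (R = -27/(-6) + 8*12 = -27*(-⅙) + 96 = 9/2 + 96 = 201/2 ≈ 100.50)
R - O(-6, 58) = 201/2 - 1*(-17) = 201/2 + 17 = 235/2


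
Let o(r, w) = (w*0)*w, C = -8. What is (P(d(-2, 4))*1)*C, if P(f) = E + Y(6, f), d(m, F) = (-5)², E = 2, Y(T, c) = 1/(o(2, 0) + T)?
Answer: -52/3 ≈ -17.333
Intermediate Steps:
o(r, w) = 0 (o(r, w) = 0*w = 0)
Y(T, c) = 1/T (Y(T, c) = 1/(0 + T) = 1/T)
d(m, F) = 25
P(f) = 13/6 (P(f) = 2 + 1/6 = 2 + ⅙ = 13/6)
(P(d(-2, 4))*1)*C = ((13/6)*1)*(-8) = (13/6)*(-8) = -52/3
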